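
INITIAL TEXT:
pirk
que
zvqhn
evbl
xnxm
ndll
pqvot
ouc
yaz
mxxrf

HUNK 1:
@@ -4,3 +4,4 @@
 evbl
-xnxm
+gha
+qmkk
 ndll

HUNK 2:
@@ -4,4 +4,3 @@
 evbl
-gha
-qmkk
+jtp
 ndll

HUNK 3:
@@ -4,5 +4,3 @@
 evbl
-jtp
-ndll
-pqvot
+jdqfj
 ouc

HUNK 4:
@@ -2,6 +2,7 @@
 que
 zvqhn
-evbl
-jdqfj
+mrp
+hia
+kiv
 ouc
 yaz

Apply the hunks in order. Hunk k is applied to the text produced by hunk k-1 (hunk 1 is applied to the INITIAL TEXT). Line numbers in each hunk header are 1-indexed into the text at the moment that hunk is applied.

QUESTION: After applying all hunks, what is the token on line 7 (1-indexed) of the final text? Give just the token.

Hunk 1: at line 4 remove [xnxm] add [gha,qmkk] -> 11 lines: pirk que zvqhn evbl gha qmkk ndll pqvot ouc yaz mxxrf
Hunk 2: at line 4 remove [gha,qmkk] add [jtp] -> 10 lines: pirk que zvqhn evbl jtp ndll pqvot ouc yaz mxxrf
Hunk 3: at line 4 remove [jtp,ndll,pqvot] add [jdqfj] -> 8 lines: pirk que zvqhn evbl jdqfj ouc yaz mxxrf
Hunk 4: at line 2 remove [evbl,jdqfj] add [mrp,hia,kiv] -> 9 lines: pirk que zvqhn mrp hia kiv ouc yaz mxxrf
Final line 7: ouc

Answer: ouc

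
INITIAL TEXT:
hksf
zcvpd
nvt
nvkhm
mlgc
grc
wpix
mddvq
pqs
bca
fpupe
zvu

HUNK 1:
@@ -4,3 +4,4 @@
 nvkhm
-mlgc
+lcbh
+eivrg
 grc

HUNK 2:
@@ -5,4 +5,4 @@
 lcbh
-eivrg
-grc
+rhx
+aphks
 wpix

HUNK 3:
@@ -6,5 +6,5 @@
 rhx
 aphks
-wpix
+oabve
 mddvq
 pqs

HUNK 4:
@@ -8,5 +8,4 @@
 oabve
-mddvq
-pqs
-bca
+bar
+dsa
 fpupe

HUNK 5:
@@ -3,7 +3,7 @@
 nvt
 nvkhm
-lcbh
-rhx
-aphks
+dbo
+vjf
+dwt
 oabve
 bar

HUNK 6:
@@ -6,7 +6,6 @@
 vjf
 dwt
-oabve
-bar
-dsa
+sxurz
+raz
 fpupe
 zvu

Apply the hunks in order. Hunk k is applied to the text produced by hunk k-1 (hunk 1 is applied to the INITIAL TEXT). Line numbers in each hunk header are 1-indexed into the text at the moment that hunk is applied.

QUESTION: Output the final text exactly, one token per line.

Answer: hksf
zcvpd
nvt
nvkhm
dbo
vjf
dwt
sxurz
raz
fpupe
zvu

Derivation:
Hunk 1: at line 4 remove [mlgc] add [lcbh,eivrg] -> 13 lines: hksf zcvpd nvt nvkhm lcbh eivrg grc wpix mddvq pqs bca fpupe zvu
Hunk 2: at line 5 remove [eivrg,grc] add [rhx,aphks] -> 13 lines: hksf zcvpd nvt nvkhm lcbh rhx aphks wpix mddvq pqs bca fpupe zvu
Hunk 3: at line 6 remove [wpix] add [oabve] -> 13 lines: hksf zcvpd nvt nvkhm lcbh rhx aphks oabve mddvq pqs bca fpupe zvu
Hunk 4: at line 8 remove [mddvq,pqs,bca] add [bar,dsa] -> 12 lines: hksf zcvpd nvt nvkhm lcbh rhx aphks oabve bar dsa fpupe zvu
Hunk 5: at line 3 remove [lcbh,rhx,aphks] add [dbo,vjf,dwt] -> 12 lines: hksf zcvpd nvt nvkhm dbo vjf dwt oabve bar dsa fpupe zvu
Hunk 6: at line 6 remove [oabve,bar,dsa] add [sxurz,raz] -> 11 lines: hksf zcvpd nvt nvkhm dbo vjf dwt sxurz raz fpupe zvu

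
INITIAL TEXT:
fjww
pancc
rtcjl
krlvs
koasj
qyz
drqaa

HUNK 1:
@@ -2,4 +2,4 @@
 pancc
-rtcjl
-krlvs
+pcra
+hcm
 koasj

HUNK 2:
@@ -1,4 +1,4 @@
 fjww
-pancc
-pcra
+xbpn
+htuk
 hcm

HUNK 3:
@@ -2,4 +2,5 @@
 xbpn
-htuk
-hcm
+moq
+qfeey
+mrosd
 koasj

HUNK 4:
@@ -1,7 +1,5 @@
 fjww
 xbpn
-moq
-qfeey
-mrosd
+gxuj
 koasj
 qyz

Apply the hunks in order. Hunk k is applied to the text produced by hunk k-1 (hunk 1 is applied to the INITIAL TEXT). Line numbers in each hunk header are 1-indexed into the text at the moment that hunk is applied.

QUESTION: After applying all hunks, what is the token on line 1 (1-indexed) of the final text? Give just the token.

Hunk 1: at line 2 remove [rtcjl,krlvs] add [pcra,hcm] -> 7 lines: fjww pancc pcra hcm koasj qyz drqaa
Hunk 2: at line 1 remove [pancc,pcra] add [xbpn,htuk] -> 7 lines: fjww xbpn htuk hcm koasj qyz drqaa
Hunk 3: at line 2 remove [htuk,hcm] add [moq,qfeey,mrosd] -> 8 lines: fjww xbpn moq qfeey mrosd koasj qyz drqaa
Hunk 4: at line 1 remove [moq,qfeey,mrosd] add [gxuj] -> 6 lines: fjww xbpn gxuj koasj qyz drqaa
Final line 1: fjww

Answer: fjww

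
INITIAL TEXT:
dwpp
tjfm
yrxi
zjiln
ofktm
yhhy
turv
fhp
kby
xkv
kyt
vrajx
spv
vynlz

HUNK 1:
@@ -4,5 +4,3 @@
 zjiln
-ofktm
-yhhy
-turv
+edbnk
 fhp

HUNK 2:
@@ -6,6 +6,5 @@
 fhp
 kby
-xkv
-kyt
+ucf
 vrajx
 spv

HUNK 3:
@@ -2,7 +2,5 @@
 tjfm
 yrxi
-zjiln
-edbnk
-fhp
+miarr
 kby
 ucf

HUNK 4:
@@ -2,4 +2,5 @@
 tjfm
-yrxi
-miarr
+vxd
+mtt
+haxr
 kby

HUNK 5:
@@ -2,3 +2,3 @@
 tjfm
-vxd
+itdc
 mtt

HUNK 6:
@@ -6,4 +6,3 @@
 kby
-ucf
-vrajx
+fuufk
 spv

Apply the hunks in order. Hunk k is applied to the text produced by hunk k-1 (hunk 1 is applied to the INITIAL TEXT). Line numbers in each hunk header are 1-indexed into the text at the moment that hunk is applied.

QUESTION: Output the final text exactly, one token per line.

Answer: dwpp
tjfm
itdc
mtt
haxr
kby
fuufk
spv
vynlz

Derivation:
Hunk 1: at line 4 remove [ofktm,yhhy,turv] add [edbnk] -> 12 lines: dwpp tjfm yrxi zjiln edbnk fhp kby xkv kyt vrajx spv vynlz
Hunk 2: at line 6 remove [xkv,kyt] add [ucf] -> 11 lines: dwpp tjfm yrxi zjiln edbnk fhp kby ucf vrajx spv vynlz
Hunk 3: at line 2 remove [zjiln,edbnk,fhp] add [miarr] -> 9 lines: dwpp tjfm yrxi miarr kby ucf vrajx spv vynlz
Hunk 4: at line 2 remove [yrxi,miarr] add [vxd,mtt,haxr] -> 10 lines: dwpp tjfm vxd mtt haxr kby ucf vrajx spv vynlz
Hunk 5: at line 2 remove [vxd] add [itdc] -> 10 lines: dwpp tjfm itdc mtt haxr kby ucf vrajx spv vynlz
Hunk 6: at line 6 remove [ucf,vrajx] add [fuufk] -> 9 lines: dwpp tjfm itdc mtt haxr kby fuufk spv vynlz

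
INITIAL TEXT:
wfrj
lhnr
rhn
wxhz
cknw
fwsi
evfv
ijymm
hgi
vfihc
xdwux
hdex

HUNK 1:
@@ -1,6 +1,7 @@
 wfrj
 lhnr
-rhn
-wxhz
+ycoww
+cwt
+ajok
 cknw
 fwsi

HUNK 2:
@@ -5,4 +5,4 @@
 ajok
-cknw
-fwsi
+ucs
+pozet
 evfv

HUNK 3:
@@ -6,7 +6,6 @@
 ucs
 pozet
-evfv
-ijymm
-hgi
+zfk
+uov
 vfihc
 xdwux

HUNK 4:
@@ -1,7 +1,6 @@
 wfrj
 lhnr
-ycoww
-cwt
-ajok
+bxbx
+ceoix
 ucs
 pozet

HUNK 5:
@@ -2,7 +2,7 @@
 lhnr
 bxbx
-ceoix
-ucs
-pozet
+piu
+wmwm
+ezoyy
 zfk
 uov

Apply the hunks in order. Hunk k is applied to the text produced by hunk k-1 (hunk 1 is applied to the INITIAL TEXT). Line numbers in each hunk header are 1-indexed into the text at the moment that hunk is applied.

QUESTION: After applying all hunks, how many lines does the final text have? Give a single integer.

Answer: 11

Derivation:
Hunk 1: at line 1 remove [rhn,wxhz] add [ycoww,cwt,ajok] -> 13 lines: wfrj lhnr ycoww cwt ajok cknw fwsi evfv ijymm hgi vfihc xdwux hdex
Hunk 2: at line 5 remove [cknw,fwsi] add [ucs,pozet] -> 13 lines: wfrj lhnr ycoww cwt ajok ucs pozet evfv ijymm hgi vfihc xdwux hdex
Hunk 3: at line 6 remove [evfv,ijymm,hgi] add [zfk,uov] -> 12 lines: wfrj lhnr ycoww cwt ajok ucs pozet zfk uov vfihc xdwux hdex
Hunk 4: at line 1 remove [ycoww,cwt,ajok] add [bxbx,ceoix] -> 11 lines: wfrj lhnr bxbx ceoix ucs pozet zfk uov vfihc xdwux hdex
Hunk 5: at line 2 remove [ceoix,ucs,pozet] add [piu,wmwm,ezoyy] -> 11 lines: wfrj lhnr bxbx piu wmwm ezoyy zfk uov vfihc xdwux hdex
Final line count: 11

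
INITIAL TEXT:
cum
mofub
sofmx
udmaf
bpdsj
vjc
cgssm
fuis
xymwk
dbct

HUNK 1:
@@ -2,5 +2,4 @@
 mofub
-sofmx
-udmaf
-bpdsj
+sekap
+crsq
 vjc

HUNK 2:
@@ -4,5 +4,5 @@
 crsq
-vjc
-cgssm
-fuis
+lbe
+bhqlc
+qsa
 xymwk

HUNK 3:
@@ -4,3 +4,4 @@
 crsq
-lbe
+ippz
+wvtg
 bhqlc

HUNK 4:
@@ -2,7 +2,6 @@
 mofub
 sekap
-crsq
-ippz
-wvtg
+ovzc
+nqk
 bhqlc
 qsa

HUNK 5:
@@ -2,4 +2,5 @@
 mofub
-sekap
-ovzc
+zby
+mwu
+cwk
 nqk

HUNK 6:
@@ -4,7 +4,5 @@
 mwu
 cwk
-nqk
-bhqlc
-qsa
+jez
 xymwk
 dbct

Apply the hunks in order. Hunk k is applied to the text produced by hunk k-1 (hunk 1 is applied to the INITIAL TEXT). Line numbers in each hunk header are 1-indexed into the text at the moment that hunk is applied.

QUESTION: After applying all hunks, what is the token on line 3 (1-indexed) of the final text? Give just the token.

Hunk 1: at line 2 remove [sofmx,udmaf,bpdsj] add [sekap,crsq] -> 9 lines: cum mofub sekap crsq vjc cgssm fuis xymwk dbct
Hunk 2: at line 4 remove [vjc,cgssm,fuis] add [lbe,bhqlc,qsa] -> 9 lines: cum mofub sekap crsq lbe bhqlc qsa xymwk dbct
Hunk 3: at line 4 remove [lbe] add [ippz,wvtg] -> 10 lines: cum mofub sekap crsq ippz wvtg bhqlc qsa xymwk dbct
Hunk 4: at line 2 remove [crsq,ippz,wvtg] add [ovzc,nqk] -> 9 lines: cum mofub sekap ovzc nqk bhqlc qsa xymwk dbct
Hunk 5: at line 2 remove [sekap,ovzc] add [zby,mwu,cwk] -> 10 lines: cum mofub zby mwu cwk nqk bhqlc qsa xymwk dbct
Hunk 6: at line 4 remove [nqk,bhqlc,qsa] add [jez] -> 8 lines: cum mofub zby mwu cwk jez xymwk dbct
Final line 3: zby

Answer: zby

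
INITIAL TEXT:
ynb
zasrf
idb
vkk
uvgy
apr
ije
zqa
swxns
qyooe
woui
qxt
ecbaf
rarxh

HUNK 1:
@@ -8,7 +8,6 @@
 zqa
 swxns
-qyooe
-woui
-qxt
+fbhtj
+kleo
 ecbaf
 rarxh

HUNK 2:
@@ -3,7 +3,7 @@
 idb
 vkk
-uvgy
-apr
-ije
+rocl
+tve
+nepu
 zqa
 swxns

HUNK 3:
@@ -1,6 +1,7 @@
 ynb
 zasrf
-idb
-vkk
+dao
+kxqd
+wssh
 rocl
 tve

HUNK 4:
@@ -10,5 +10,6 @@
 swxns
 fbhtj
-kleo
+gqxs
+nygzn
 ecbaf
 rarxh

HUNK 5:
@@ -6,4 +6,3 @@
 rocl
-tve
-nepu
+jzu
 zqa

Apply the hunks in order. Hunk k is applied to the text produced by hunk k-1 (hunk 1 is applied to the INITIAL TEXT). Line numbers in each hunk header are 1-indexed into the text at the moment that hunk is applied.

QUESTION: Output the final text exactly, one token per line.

Answer: ynb
zasrf
dao
kxqd
wssh
rocl
jzu
zqa
swxns
fbhtj
gqxs
nygzn
ecbaf
rarxh

Derivation:
Hunk 1: at line 8 remove [qyooe,woui,qxt] add [fbhtj,kleo] -> 13 lines: ynb zasrf idb vkk uvgy apr ije zqa swxns fbhtj kleo ecbaf rarxh
Hunk 2: at line 3 remove [uvgy,apr,ije] add [rocl,tve,nepu] -> 13 lines: ynb zasrf idb vkk rocl tve nepu zqa swxns fbhtj kleo ecbaf rarxh
Hunk 3: at line 1 remove [idb,vkk] add [dao,kxqd,wssh] -> 14 lines: ynb zasrf dao kxqd wssh rocl tve nepu zqa swxns fbhtj kleo ecbaf rarxh
Hunk 4: at line 10 remove [kleo] add [gqxs,nygzn] -> 15 lines: ynb zasrf dao kxqd wssh rocl tve nepu zqa swxns fbhtj gqxs nygzn ecbaf rarxh
Hunk 5: at line 6 remove [tve,nepu] add [jzu] -> 14 lines: ynb zasrf dao kxqd wssh rocl jzu zqa swxns fbhtj gqxs nygzn ecbaf rarxh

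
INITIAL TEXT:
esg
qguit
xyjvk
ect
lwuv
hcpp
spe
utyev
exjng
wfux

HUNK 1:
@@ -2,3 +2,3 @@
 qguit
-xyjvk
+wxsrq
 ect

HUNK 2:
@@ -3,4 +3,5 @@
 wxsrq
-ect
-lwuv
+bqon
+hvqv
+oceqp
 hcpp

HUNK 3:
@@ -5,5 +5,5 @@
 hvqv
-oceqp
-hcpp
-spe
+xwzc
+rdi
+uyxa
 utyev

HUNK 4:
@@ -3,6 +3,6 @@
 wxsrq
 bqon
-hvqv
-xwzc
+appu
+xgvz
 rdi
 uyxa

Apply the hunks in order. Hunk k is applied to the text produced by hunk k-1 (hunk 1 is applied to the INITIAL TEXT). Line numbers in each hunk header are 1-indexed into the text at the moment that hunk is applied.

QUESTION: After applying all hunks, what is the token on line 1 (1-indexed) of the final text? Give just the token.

Answer: esg

Derivation:
Hunk 1: at line 2 remove [xyjvk] add [wxsrq] -> 10 lines: esg qguit wxsrq ect lwuv hcpp spe utyev exjng wfux
Hunk 2: at line 3 remove [ect,lwuv] add [bqon,hvqv,oceqp] -> 11 lines: esg qguit wxsrq bqon hvqv oceqp hcpp spe utyev exjng wfux
Hunk 3: at line 5 remove [oceqp,hcpp,spe] add [xwzc,rdi,uyxa] -> 11 lines: esg qguit wxsrq bqon hvqv xwzc rdi uyxa utyev exjng wfux
Hunk 4: at line 3 remove [hvqv,xwzc] add [appu,xgvz] -> 11 lines: esg qguit wxsrq bqon appu xgvz rdi uyxa utyev exjng wfux
Final line 1: esg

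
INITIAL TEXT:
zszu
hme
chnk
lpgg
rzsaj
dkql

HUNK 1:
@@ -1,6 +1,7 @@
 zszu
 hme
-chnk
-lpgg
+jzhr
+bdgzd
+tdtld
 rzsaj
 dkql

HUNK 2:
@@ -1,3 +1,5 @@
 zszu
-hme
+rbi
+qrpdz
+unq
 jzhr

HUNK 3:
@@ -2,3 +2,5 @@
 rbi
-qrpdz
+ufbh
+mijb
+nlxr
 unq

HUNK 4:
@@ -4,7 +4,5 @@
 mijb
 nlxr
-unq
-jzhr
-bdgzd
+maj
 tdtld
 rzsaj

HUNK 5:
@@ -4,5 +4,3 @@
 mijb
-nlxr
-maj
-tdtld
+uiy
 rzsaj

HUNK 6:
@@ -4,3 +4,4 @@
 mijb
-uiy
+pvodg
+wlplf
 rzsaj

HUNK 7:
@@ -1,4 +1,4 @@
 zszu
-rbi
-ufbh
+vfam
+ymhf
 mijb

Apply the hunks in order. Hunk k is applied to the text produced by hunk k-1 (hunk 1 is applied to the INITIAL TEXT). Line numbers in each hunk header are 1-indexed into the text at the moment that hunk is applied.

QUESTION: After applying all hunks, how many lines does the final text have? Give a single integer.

Hunk 1: at line 1 remove [chnk,lpgg] add [jzhr,bdgzd,tdtld] -> 7 lines: zszu hme jzhr bdgzd tdtld rzsaj dkql
Hunk 2: at line 1 remove [hme] add [rbi,qrpdz,unq] -> 9 lines: zszu rbi qrpdz unq jzhr bdgzd tdtld rzsaj dkql
Hunk 3: at line 2 remove [qrpdz] add [ufbh,mijb,nlxr] -> 11 lines: zszu rbi ufbh mijb nlxr unq jzhr bdgzd tdtld rzsaj dkql
Hunk 4: at line 4 remove [unq,jzhr,bdgzd] add [maj] -> 9 lines: zszu rbi ufbh mijb nlxr maj tdtld rzsaj dkql
Hunk 5: at line 4 remove [nlxr,maj,tdtld] add [uiy] -> 7 lines: zszu rbi ufbh mijb uiy rzsaj dkql
Hunk 6: at line 4 remove [uiy] add [pvodg,wlplf] -> 8 lines: zszu rbi ufbh mijb pvodg wlplf rzsaj dkql
Hunk 7: at line 1 remove [rbi,ufbh] add [vfam,ymhf] -> 8 lines: zszu vfam ymhf mijb pvodg wlplf rzsaj dkql
Final line count: 8

Answer: 8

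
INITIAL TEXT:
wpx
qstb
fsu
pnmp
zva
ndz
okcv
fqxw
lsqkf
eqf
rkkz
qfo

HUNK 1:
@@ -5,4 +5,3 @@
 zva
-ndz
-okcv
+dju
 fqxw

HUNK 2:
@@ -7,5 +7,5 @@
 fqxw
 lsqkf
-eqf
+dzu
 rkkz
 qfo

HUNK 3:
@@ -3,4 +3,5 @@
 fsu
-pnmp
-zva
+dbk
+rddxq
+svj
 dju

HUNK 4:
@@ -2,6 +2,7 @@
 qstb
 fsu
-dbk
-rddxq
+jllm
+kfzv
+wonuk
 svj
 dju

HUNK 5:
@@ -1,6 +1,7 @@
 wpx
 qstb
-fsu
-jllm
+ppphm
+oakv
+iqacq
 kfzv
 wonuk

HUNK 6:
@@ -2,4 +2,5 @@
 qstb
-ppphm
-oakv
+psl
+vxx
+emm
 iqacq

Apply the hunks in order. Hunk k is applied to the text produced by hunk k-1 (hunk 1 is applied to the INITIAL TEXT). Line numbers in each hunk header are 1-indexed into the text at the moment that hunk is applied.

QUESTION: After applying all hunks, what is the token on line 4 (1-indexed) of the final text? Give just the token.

Hunk 1: at line 5 remove [ndz,okcv] add [dju] -> 11 lines: wpx qstb fsu pnmp zva dju fqxw lsqkf eqf rkkz qfo
Hunk 2: at line 7 remove [eqf] add [dzu] -> 11 lines: wpx qstb fsu pnmp zva dju fqxw lsqkf dzu rkkz qfo
Hunk 3: at line 3 remove [pnmp,zva] add [dbk,rddxq,svj] -> 12 lines: wpx qstb fsu dbk rddxq svj dju fqxw lsqkf dzu rkkz qfo
Hunk 4: at line 2 remove [dbk,rddxq] add [jllm,kfzv,wonuk] -> 13 lines: wpx qstb fsu jllm kfzv wonuk svj dju fqxw lsqkf dzu rkkz qfo
Hunk 5: at line 1 remove [fsu,jllm] add [ppphm,oakv,iqacq] -> 14 lines: wpx qstb ppphm oakv iqacq kfzv wonuk svj dju fqxw lsqkf dzu rkkz qfo
Hunk 6: at line 2 remove [ppphm,oakv] add [psl,vxx,emm] -> 15 lines: wpx qstb psl vxx emm iqacq kfzv wonuk svj dju fqxw lsqkf dzu rkkz qfo
Final line 4: vxx

Answer: vxx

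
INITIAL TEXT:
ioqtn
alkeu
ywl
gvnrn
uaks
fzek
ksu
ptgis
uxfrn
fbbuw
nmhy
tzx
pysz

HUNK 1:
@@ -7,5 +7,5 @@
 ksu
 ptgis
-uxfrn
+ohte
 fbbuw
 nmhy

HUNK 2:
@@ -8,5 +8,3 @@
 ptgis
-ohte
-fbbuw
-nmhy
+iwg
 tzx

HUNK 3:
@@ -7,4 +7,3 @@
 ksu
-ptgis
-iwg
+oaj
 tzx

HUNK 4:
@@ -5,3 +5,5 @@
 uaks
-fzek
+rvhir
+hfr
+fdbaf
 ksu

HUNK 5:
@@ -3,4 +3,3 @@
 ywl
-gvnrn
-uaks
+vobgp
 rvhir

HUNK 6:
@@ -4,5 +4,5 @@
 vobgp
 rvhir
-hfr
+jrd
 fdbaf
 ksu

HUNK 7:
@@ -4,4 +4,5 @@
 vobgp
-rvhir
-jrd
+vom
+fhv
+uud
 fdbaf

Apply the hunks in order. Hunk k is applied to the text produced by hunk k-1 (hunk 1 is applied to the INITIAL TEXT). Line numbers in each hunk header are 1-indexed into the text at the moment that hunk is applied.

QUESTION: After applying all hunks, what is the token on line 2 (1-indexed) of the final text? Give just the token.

Hunk 1: at line 7 remove [uxfrn] add [ohte] -> 13 lines: ioqtn alkeu ywl gvnrn uaks fzek ksu ptgis ohte fbbuw nmhy tzx pysz
Hunk 2: at line 8 remove [ohte,fbbuw,nmhy] add [iwg] -> 11 lines: ioqtn alkeu ywl gvnrn uaks fzek ksu ptgis iwg tzx pysz
Hunk 3: at line 7 remove [ptgis,iwg] add [oaj] -> 10 lines: ioqtn alkeu ywl gvnrn uaks fzek ksu oaj tzx pysz
Hunk 4: at line 5 remove [fzek] add [rvhir,hfr,fdbaf] -> 12 lines: ioqtn alkeu ywl gvnrn uaks rvhir hfr fdbaf ksu oaj tzx pysz
Hunk 5: at line 3 remove [gvnrn,uaks] add [vobgp] -> 11 lines: ioqtn alkeu ywl vobgp rvhir hfr fdbaf ksu oaj tzx pysz
Hunk 6: at line 4 remove [hfr] add [jrd] -> 11 lines: ioqtn alkeu ywl vobgp rvhir jrd fdbaf ksu oaj tzx pysz
Hunk 7: at line 4 remove [rvhir,jrd] add [vom,fhv,uud] -> 12 lines: ioqtn alkeu ywl vobgp vom fhv uud fdbaf ksu oaj tzx pysz
Final line 2: alkeu

Answer: alkeu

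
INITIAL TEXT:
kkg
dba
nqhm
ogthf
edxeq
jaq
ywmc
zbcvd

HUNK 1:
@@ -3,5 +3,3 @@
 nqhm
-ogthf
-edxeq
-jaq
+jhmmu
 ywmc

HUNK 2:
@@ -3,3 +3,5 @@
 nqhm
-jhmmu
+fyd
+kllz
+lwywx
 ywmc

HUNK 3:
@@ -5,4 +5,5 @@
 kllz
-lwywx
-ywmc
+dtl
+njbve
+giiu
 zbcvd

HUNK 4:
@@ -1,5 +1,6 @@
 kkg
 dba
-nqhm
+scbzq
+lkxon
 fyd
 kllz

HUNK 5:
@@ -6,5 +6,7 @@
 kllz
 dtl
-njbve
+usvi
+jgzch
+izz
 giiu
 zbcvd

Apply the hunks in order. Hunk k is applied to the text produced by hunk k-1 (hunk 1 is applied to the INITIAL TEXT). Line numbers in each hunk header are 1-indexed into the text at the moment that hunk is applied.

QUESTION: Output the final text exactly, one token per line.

Hunk 1: at line 3 remove [ogthf,edxeq,jaq] add [jhmmu] -> 6 lines: kkg dba nqhm jhmmu ywmc zbcvd
Hunk 2: at line 3 remove [jhmmu] add [fyd,kllz,lwywx] -> 8 lines: kkg dba nqhm fyd kllz lwywx ywmc zbcvd
Hunk 3: at line 5 remove [lwywx,ywmc] add [dtl,njbve,giiu] -> 9 lines: kkg dba nqhm fyd kllz dtl njbve giiu zbcvd
Hunk 4: at line 1 remove [nqhm] add [scbzq,lkxon] -> 10 lines: kkg dba scbzq lkxon fyd kllz dtl njbve giiu zbcvd
Hunk 5: at line 6 remove [njbve] add [usvi,jgzch,izz] -> 12 lines: kkg dba scbzq lkxon fyd kllz dtl usvi jgzch izz giiu zbcvd

Answer: kkg
dba
scbzq
lkxon
fyd
kllz
dtl
usvi
jgzch
izz
giiu
zbcvd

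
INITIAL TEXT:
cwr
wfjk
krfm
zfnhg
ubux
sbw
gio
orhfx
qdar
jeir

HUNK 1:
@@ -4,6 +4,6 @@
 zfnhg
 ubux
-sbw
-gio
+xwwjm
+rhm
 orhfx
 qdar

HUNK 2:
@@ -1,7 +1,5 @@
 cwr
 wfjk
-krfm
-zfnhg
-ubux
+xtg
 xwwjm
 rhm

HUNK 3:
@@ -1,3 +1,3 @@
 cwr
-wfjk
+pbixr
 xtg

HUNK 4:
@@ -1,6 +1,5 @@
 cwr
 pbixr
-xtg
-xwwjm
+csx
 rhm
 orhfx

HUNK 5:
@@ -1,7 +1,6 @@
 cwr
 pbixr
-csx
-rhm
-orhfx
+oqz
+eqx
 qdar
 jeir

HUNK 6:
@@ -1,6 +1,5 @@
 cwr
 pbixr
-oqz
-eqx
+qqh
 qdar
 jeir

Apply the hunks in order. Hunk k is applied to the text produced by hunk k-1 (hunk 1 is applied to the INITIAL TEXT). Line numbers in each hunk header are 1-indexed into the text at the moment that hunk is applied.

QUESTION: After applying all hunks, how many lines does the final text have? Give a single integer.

Answer: 5

Derivation:
Hunk 1: at line 4 remove [sbw,gio] add [xwwjm,rhm] -> 10 lines: cwr wfjk krfm zfnhg ubux xwwjm rhm orhfx qdar jeir
Hunk 2: at line 1 remove [krfm,zfnhg,ubux] add [xtg] -> 8 lines: cwr wfjk xtg xwwjm rhm orhfx qdar jeir
Hunk 3: at line 1 remove [wfjk] add [pbixr] -> 8 lines: cwr pbixr xtg xwwjm rhm orhfx qdar jeir
Hunk 4: at line 1 remove [xtg,xwwjm] add [csx] -> 7 lines: cwr pbixr csx rhm orhfx qdar jeir
Hunk 5: at line 1 remove [csx,rhm,orhfx] add [oqz,eqx] -> 6 lines: cwr pbixr oqz eqx qdar jeir
Hunk 6: at line 1 remove [oqz,eqx] add [qqh] -> 5 lines: cwr pbixr qqh qdar jeir
Final line count: 5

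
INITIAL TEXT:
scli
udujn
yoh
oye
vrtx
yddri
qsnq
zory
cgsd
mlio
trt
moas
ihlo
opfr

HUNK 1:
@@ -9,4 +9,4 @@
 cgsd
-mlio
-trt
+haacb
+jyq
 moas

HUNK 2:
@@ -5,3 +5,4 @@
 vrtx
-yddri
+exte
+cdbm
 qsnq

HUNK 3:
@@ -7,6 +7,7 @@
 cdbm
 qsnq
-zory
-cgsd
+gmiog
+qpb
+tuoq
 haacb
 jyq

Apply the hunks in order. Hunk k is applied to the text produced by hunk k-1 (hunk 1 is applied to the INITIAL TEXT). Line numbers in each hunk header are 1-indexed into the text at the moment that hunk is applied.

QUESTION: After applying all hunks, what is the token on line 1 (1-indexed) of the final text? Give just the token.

Hunk 1: at line 9 remove [mlio,trt] add [haacb,jyq] -> 14 lines: scli udujn yoh oye vrtx yddri qsnq zory cgsd haacb jyq moas ihlo opfr
Hunk 2: at line 5 remove [yddri] add [exte,cdbm] -> 15 lines: scli udujn yoh oye vrtx exte cdbm qsnq zory cgsd haacb jyq moas ihlo opfr
Hunk 3: at line 7 remove [zory,cgsd] add [gmiog,qpb,tuoq] -> 16 lines: scli udujn yoh oye vrtx exte cdbm qsnq gmiog qpb tuoq haacb jyq moas ihlo opfr
Final line 1: scli

Answer: scli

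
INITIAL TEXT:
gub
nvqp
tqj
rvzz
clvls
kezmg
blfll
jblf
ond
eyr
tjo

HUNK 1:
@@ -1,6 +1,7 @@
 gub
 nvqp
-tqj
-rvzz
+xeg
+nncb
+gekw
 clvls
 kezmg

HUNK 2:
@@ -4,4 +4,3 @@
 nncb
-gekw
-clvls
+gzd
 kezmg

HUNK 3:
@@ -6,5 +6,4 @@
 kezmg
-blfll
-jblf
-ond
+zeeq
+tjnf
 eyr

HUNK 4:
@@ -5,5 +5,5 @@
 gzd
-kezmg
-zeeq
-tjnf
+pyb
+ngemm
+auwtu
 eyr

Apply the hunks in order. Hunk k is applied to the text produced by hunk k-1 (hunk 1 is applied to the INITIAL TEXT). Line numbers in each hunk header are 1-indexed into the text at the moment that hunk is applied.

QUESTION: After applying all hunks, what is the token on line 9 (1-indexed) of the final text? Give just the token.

Hunk 1: at line 1 remove [tqj,rvzz] add [xeg,nncb,gekw] -> 12 lines: gub nvqp xeg nncb gekw clvls kezmg blfll jblf ond eyr tjo
Hunk 2: at line 4 remove [gekw,clvls] add [gzd] -> 11 lines: gub nvqp xeg nncb gzd kezmg blfll jblf ond eyr tjo
Hunk 3: at line 6 remove [blfll,jblf,ond] add [zeeq,tjnf] -> 10 lines: gub nvqp xeg nncb gzd kezmg zeeq tjnf eyr tjo
Hunk 4: at line 5 remove [kezmg,zeeq,tjnf] add [pyb,ngemm,auwtu] -> 10 lines: gub nvqp xeg nncb gzd pyb ngemm auwtu eyr tjo
Final line 9: eyr

Answer: eyr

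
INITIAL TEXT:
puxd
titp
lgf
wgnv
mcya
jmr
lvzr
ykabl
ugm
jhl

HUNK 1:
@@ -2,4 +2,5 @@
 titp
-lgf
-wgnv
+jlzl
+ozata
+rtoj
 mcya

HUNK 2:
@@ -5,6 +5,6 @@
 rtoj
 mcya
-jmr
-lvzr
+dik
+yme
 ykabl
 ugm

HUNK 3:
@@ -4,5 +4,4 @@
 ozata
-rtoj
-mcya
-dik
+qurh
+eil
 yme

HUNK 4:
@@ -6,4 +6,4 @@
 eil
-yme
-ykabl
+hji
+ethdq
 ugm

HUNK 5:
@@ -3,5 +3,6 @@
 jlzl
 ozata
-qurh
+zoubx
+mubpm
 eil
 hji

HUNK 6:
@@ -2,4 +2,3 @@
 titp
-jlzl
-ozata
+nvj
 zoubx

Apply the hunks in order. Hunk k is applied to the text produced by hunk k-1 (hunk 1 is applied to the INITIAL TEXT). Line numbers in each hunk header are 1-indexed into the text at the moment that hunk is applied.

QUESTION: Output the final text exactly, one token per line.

Hunk 1: at line 2 remove [lgf,wgnv] add [jlzl,ozata,rtoj] -> 11 lines: puxd titp jlzl ozata rtoj mcya jmr lvzr ykabl ugm jhl
Hunk 2: at line 5 remove [jmr,lvzr] add [dik,yme] -> 11 lines: puxd titp jlzl ozata rtoj mcya dik yme ykabl ugm jhl
Hunk 3: at line 4 remove [rtoj,mcya,dik] add [qurh,eil] -> 10 lines: puxd titp jlzl ozata qurh eil yme ykabl ugm jhl
Hunk 4: at line 6 remove [yme,ykabl] add [hji,ethdq] -> 10 lines: puxd titp jlzl ozata qurh eil hji ethdq ugm jhl
Hunk 5: at line 3 remove [qurh] add [zoubx,mubpm] -> 11 lines: puxd titp jlzl ozata zoubx mubpm eil hji ethdq ugm jhl
Hunk 6: at line 2 remove [jlzl,ozata] add [nvj] -> 10 lines: puxd titp nvj zoubx mubpm eil hji ethdq ugm jhl

Answer: puxd
titp
nvj
zoubx
mubpm
eil
hji
ethdq
ugm
jhl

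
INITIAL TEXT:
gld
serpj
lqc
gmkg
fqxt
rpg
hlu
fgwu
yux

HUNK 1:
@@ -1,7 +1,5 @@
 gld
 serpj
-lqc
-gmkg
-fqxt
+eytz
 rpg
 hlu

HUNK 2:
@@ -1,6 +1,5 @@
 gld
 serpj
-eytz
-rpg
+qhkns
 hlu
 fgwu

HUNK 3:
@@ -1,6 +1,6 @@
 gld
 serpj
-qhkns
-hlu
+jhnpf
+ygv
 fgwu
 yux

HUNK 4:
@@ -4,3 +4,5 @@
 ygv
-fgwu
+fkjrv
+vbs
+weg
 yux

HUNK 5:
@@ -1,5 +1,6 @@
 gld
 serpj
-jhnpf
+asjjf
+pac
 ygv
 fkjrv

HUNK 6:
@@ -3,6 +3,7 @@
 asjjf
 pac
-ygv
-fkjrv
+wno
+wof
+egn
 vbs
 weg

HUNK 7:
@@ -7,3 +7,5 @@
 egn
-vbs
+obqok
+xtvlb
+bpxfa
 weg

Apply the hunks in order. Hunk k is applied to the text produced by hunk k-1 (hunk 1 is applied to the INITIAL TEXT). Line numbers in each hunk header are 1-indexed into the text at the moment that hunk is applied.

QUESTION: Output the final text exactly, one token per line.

Answer: gld
serpj
asjjf
pac
wno
wof
egn
obqok
xtvlb
bpxfa
weg
yux

Derivation:
Hunk 1: at line 1 remove [lqc,gmkg,fqxt] add [eytz] -> 7 lines: gld serpj eytz rpg hlu fgwu yux
Hunk 2: at line 1 remove [eytz,rpg] add [qhkns] -> 6 lines: gld serpj qhkns hlu fgwu yux
Hunk 3: at line 1 remove [qhkns,hlu] add [jhnpf,ygv] -> 6 lines: gld serpj jhnpf ygv fgwu yux
Hunk 4: at line 4 remove [fgwu] add [fkjrv,vbs,weg] -> 8 lines: gld serpj jhnpf ygv fkjrv vbs weg yux
Hunk 5: at line 1 remove [jhnpf] add [asjjf,pac] -> 9 lines: gld serpj asjjf pac ygv fkjrv vbs weg yux
Hunk 6: at line 3 remove [ygv,fkjrv] add [wno,wof,egn] -> 10 lines: gld serpj asjjf pac wno wof egn vbs weg yux
Hunk 7: at line 7 remove [vbs] add [obqok,xtvlb,bpxfa] -> 12 lines: gld serpj asjjf pac wno wof egn obqok xtvlb bpxfa weg yux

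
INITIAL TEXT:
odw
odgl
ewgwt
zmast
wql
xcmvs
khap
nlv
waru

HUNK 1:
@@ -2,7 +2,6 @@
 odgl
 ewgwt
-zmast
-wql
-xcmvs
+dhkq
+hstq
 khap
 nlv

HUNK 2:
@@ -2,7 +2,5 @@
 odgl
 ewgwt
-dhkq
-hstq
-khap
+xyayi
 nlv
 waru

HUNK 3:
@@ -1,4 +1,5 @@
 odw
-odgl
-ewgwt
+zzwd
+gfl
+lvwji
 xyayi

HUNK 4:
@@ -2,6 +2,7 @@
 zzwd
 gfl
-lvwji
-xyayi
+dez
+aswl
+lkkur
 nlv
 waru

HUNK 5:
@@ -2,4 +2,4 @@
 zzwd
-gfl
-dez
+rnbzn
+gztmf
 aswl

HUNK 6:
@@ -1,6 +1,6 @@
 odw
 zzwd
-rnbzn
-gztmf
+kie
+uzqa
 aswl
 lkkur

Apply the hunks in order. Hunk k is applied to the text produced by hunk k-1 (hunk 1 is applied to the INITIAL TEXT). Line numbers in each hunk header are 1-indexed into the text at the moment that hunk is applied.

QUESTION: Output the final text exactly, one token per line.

Hunk 1: at line 2 remove [zmast,wql,xcmvs] add [dhkq,hstq] -> 8 lines: odw odgl ewgwt dhkq hstq khap nlv waru
Hunk 2: at line 2 remove [dhkq,hstq,khap] add [xyayi] -> 6 lines: odw odgl ewgwt xyayi nlv waru
Hunk 3: at line 1 remove [odgl,ewgwt] add [zzwd,gfl,lvwji] -> 7 lines: odw zzwd gfl lvwji xyayi nlv waru
Hunk 4: at line 2 remove [lvwji,xyayi] add [dez,aswl,lkkur] -> 8 lines: odw zzwd gfl dez aswl lkkur nlv waru
Hunk 5: at line 2 remove [gfl,dez] add [rnbzn,gztmf] -> 8 lines: odw zzwd rnbzn gztmf aswl lkkur nlv waru
Hunk 6: at line 1 remove [rnbzn,gztmf] add [kie,uzqa] -> 8 lines: odw zzwd kie uzqa aswl lkkur nlv waru

Answer: odw
zzwd
kie
uzqa
aswl
lkkur
nlv
waru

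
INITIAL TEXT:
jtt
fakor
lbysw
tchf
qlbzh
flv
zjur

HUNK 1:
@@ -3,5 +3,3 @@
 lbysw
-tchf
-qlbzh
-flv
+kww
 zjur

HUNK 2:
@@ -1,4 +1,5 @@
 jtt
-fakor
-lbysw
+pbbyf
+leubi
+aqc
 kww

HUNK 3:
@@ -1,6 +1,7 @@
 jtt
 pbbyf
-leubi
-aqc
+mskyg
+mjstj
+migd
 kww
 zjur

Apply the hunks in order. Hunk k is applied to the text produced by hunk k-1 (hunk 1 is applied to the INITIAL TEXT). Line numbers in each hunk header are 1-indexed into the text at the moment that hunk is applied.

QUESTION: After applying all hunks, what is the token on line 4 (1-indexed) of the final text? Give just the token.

Answer: mjstj

Derivation:
Hunk 1: at line 3 remove [tchf,qlbzh,flv] add [kww] -> 5 lines: jtt fakor lbysw kww zjur
Hunk 2: at line 1 remove [fakor,lbysw] add [pbbyf,leubi,aqc] -> 6 lines: jtt pbbyf leubi aqc kww zjur
Hunk 3: at line 1 remove [leubi,aqc] add [mskyg,mjstj,migd] -> 7 lines: jtt pbbyf mskyg mjstj migd kww zjur
Final line 4: mjstj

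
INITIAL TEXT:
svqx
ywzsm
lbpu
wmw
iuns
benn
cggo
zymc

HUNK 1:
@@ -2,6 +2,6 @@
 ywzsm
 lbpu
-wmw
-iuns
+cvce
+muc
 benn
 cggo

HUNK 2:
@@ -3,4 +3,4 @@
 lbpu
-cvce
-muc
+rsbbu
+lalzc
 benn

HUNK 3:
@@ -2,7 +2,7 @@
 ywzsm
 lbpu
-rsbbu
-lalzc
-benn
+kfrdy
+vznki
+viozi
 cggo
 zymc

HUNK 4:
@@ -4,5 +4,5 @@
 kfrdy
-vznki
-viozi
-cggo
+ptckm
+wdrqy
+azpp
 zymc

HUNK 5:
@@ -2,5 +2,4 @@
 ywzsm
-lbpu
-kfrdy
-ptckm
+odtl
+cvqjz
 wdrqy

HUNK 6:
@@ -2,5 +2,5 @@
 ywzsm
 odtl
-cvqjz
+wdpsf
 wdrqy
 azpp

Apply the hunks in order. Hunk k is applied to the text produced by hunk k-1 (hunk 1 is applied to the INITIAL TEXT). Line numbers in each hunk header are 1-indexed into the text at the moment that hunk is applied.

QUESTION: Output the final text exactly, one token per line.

Hunk 1: at line 2 remove [wmw,iuns] add [cvce,muc] -> 8 lines: svqx ywzsm lbpu cvce muc benn cggo zymc
Hunk 2: at line 3 remove [cvce,muc] add [rsbbu,lalzc] -> 8 lines: svqx ywzsm lbpu rsbbu lalzc benn cggo zymc
Hunk 3: at line 2 remove [rsbbu,lalzc,benn] add [kfrdy,vznki,viozi] -> 8 lines: svqx ywzsm lbpu kfrdy vznki viozi cggo zymc
Hunk 4: at line 4 remove [vznki,viozi,cggo] add [ptckm,wdrqy,azpp] -> 8 lines: svqx ywzsm lbpu kfrdy ptckm wdrqy azpp zymc
Hunk 5: at line 2 remove [lbpu,kfrdy,ptckm] add [odtl,cvqjz] -> 7 lines: svqx ywzsm odtl cvqjz wdrqy azpp zymc
Hunk 6: at line 2 remove [cvqjz] add [wdpsf] -> 7 lines: svqx ywzsm odtl wdpsf wdrqy azpp zymc

Answer: svqx
ywzsm
odtl
wdpsf
wdrqy
azpp
zymc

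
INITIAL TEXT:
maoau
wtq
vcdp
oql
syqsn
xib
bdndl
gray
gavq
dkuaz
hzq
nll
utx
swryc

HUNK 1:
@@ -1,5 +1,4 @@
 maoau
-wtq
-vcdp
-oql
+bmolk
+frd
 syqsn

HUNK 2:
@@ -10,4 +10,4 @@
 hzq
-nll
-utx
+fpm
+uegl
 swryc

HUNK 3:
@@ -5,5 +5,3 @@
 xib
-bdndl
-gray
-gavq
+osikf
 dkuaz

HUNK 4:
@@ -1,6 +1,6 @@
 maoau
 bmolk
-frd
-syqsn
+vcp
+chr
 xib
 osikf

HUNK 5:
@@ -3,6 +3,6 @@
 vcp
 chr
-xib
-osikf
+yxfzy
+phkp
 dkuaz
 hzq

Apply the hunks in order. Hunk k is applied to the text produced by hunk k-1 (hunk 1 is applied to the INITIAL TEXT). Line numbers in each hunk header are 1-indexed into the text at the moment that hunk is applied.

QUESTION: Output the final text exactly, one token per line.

Answer: maoau
bmolk
vcp
chr
yxfzy
phkp
dkuaz
hzq
fpm
uegl
swryc

Derivation:
Hunk 1: at line 1 remove [wtq,vcdp,oql] add [bmolk,frd] -> 13 lines: maoau bmolk frd syqsn xib bdndl gray gavq dkuaz hzq nll utx swryc
Hunk 2: at line 10 remove [nll,utx] add [fpm,uegl] -> 13 lines: maoau bmolk frd syqsn xib bdndl gray gavq dkuaz hzq fpm uegl swryc
Hunk 3: at line 5 remove [bdndl,gray,gavq] add [osikf] -> 11 lines: maoau bmolk frd syqsn xib osikf dkuaz hzq fpm uegl swryc
Hunk 4: at line 1 remove [frd,syqsn] add [vcp,chr] -> 11 lines: maoau bmolk vcp chr xib osikf dkuaz hzq fpm uegl swryc
Hunk 5: at line 3 remove [xib,osikf] add [yxfzy,phkp] -> 11 lines: maoau bmolk vcp chr yxfzy phkp dkuaz hzq fpm uegl swryc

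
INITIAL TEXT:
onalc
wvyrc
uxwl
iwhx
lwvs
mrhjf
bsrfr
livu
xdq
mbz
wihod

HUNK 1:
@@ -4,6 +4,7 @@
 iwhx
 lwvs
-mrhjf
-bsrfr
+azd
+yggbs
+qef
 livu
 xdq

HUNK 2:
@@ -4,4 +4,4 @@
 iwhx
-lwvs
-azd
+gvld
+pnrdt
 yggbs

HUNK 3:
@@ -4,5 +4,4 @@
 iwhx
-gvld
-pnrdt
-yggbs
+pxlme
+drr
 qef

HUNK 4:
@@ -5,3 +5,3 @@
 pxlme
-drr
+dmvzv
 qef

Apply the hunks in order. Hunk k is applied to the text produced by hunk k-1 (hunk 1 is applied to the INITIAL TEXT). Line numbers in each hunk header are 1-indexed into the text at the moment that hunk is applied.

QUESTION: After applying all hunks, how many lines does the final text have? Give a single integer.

Hunk 1: at line 4 remove [mrhjf,bsrfr] add [azd,yggbs,qef] -> 12 lines: onalc wvyrc uxwl iwhx lwvs azd yggbs qef livu xdq mbz wihod
Hunk 2: at line 4 remove [lwvs,azd] add [gvld,pnrdt] -> 12 lines: onalc wvyrc uxwl iwhx gvld pnrdt yggbs qef livu xdq mbz wihod
Hunk 3: at line 4 remove [gvld,pnrdt,yggbs] add [pxlme,drr] -> 11 lines: onalc wvyrc uxwl iwhx pxlme drr qef livu xdq mbz wihod
Hunk 4: at line 5 remove [drr] add [dmvzv] -> 11 lines: onalc wvyrc uxwl iwhx pxlme dmvzv qef livu xdq mbz wihod
Final line count: 11

Answer: 11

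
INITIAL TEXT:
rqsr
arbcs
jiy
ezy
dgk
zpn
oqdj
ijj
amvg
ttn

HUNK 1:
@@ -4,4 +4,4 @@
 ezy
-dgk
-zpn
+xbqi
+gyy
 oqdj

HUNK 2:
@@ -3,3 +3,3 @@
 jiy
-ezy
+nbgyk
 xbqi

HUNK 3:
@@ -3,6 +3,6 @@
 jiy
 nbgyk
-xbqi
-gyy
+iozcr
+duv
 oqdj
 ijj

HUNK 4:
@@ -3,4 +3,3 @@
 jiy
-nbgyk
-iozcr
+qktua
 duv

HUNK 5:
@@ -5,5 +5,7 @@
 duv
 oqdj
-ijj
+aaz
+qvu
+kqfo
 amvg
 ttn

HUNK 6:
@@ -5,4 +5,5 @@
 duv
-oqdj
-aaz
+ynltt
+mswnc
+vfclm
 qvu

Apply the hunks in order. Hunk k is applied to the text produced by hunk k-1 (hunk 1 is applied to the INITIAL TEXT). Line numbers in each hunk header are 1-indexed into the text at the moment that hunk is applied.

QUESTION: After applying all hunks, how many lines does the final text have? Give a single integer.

Answer: 12

Derivation:
Hunk 1: at line 4 remove [dgk,zpn] add [xbqi,gyy] -> 10 lines: rqsr arbcs jiy ezy xbqi gyy oqdj ijj amvg ttn
Hunk 2: at line 3 remove [ezy] add [nbgyk] -> 10 lines: rqsr arbcs jiy nbgyk xbqi gyy oqdj ijj amvg ttn
Hunk 3: at line 3 remove [xbqi,gyy] add [iozcr,duv] -> 10 lines: rqsr arbcs jiy nbgyk iozcr duv oqdj ijj amvg ttn
Hunk 4: at line 3 remove [nbgyk,iozcr] add [qktua] -> 9 lines: rqsr arbcs jiy qktua duv oqdj ijj amvg ttn
Hunk 5: at line 5 remove [ijj] add [aaz,qvu,kqfo] -> 11 lines: rqsr arbcs jiy qktua duv oqdj aaz qvu kqfo amvg ttn
Hunk 6: at line 5 remove [oqdj,aaz] add [ynltt,mswnc,vfclm] -> 12 lines: rqsr arbcs jiy qktua duv ynltt mswnc vfclm qvu kqfo amvg ttn
Final line count: 12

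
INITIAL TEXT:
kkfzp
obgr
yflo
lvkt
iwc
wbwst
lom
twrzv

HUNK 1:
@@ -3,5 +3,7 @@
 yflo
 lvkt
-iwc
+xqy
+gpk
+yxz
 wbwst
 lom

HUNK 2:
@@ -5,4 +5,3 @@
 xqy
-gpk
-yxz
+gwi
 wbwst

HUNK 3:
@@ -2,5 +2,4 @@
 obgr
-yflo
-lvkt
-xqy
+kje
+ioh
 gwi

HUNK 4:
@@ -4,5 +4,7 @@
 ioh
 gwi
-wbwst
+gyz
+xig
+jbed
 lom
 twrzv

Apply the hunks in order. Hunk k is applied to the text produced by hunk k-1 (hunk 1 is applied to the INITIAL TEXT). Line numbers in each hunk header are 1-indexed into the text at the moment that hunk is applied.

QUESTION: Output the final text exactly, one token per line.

Answer: kkfzp
obgr
kje
ioh
gwi
gyz
xig
jbed
lom
twrzv

Derivation:
Hunk 1: at line 3 remove [iwc] add [xqy,gpk,yxz] -> 10 lines: kkfzp obgr yflo lvkt xqy gpk yxz wbwst lom twrzv
Hunk 2: at line 5 remove [gpk,yxz] add [gwi] -> 9 lines: kkfzp obgr yflo lvkt xqy gwi wbwst lom twrzv
Hunk 3: at line 2 remove [yflo,lvkt,xqy] add [kje,ioh] -> 8 lines: kkfzp obgr kje ioh gwi wbwst lom twrzv
Hunk 4: at line 4 remove [wbwst] add [gyz,xig,jbed] -> 10 lines: kkfzp obgr kje ioh gwi gyz xig jbed lom twrzv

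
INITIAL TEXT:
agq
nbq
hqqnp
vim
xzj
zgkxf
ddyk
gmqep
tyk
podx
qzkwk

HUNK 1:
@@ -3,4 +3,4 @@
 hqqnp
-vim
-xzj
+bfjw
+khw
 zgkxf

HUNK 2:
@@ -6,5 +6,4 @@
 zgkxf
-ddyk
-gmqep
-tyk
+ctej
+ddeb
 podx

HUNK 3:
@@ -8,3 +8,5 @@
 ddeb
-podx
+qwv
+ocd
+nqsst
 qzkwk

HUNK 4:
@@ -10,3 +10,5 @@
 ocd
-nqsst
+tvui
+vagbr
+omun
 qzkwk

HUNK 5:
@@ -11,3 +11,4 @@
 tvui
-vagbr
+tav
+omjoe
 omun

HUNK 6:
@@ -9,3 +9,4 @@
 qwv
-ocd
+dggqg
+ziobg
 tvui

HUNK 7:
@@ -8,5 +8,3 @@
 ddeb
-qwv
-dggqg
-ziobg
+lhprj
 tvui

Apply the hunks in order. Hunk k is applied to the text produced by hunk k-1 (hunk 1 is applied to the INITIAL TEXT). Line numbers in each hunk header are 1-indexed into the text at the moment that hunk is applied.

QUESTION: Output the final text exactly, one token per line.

Hunk 1: at line 3 remove [vim,xzj] add [bfjw,khw] -> 11 lines: agq nbq hqqnp bfjw khw zgkxf ddyk gmqep tyk podx qzkwk
Hunk 2: at line 6 remove [ddyk,gmqep,tyk] add [ctej,ddeb] -> 10 lines: agq nbq hqqnp bfjw khw zgkxf ctej ddeb podx qzkwk
Hunk 3: at line 8 remove [podx] add [qwv,ocd,nqsst] -> 12 lines: agq nbq hqqnp bfjw khw zgkxf ctej ddeb qwv ocd nqsst qzkwk
Hunk 4: at line 10 remove [nqsst] add [tvui,vagbr,omun] -> 14 lines: agq nbq hqqnp bfjw khw zgkxf ctej ddeb qwv ocd tvui vagbr omun qzkwk
Hunk 5: at line 11 remove [vagbr] add [tav,omjoe] -> 15 lines: agq nbq hqqnp bfjw khw zgkxf ctej ddeb qwv ocd tvui tav omjoe omun qzkwk
Hunk 6: at line 9 remove [ocd] add [dggqg,ziobg] -> 16 lines: agq nbq hqqnp bfjw khw zgkxf ctej ddeb qwv dggqg ziobg tvui tav omjoe omun qzkwk
Hunk 7: at line 8 remove [qwv,dggqg,ziobg] add [lhprj] -> 14 lines: agq nbq hqqnp bfjw khw zgkxf ctej ddeb lhprj tvui tav omjoe omun qzkwk

Answer: agq
nbq
hqqnp
bfjw
khw
zgkxf
ctej
ddeb
lhprj
tvui
tav
omjoe
omun
qzkwk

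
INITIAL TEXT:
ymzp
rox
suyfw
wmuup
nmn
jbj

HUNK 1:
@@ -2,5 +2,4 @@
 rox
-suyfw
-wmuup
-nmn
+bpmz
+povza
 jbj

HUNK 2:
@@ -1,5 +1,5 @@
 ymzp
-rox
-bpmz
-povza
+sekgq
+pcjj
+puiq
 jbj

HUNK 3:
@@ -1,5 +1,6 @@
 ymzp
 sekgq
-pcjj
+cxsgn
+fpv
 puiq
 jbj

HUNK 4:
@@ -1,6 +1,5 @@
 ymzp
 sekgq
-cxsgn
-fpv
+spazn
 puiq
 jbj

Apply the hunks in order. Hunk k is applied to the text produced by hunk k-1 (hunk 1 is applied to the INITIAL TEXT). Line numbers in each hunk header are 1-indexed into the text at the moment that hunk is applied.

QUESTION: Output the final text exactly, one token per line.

Hunk 1: at line 2 remove [suyfw,wmuup,nmn] add [bpmz,povza] -> 5 lines: ymzp rox bpmz povza jbj
Hunk 2: at line 1 remove [rox,bpmz,povza] add [sekgq,pcjj,puiq] -> 5 lines: ymzp sekgq pcjj puiq jbj
Hunk 3: at line 1 remove [pcjj] add [cxsgn,fpv] -> 6 lines: ymzp sekgq cxsgn fpv puiq jbj
Hunk 4: at line 1 remove [cxsgn,fpv] add [spazn] -> 5 lines: ymzp sekgq spazn puiq jbj

Answer: ymzp
sekgq
spazn
puiq
jbj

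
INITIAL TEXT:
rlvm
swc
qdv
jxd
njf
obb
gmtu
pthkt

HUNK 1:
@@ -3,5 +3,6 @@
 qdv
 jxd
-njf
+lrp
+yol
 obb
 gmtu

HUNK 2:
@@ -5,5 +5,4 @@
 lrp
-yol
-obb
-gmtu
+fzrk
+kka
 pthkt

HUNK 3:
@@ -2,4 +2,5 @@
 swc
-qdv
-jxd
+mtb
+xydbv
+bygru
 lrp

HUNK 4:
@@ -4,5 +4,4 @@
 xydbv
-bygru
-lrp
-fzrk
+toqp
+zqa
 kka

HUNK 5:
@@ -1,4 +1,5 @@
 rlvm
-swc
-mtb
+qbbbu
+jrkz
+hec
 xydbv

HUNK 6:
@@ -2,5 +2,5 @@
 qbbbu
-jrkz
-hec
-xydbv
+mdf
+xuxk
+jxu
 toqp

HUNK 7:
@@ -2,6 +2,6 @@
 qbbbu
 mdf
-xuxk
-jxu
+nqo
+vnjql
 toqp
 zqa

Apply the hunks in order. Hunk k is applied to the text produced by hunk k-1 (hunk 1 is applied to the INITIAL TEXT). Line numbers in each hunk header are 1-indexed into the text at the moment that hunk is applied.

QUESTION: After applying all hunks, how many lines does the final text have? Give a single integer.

Hunk 1: at line 3 remove [njf] add [lrp,yol] -> 9 lines: rlvm swc qdv jxd lrp yol obb gmtu pthkt
Hunk 2: at line 5 remove [yol,obb,gmtu] add [fzrk,kka] -> 8 lines: rlvm swc qdv jxd lrp fzrk kka pthkt
Hunk 3: at line 2 remove [qdv,jxd] add [mtb,xydbv,bygru] -> 9 lines: rlvm swc mtb xydbv bygru lrp fzrk kka pthkt
Hunk 4: at line 4 remove [bygru,lrp,fzrk] add [toqp,zqa] -> 8 lines: rlvm swc mtb xydbv toqp zqa kka pthkt
Hunk 5: at line 1 remove [swc,mtb] add [qbbbu,jrkz,hec] -> 9 lines: rlvm qbbbu jrkz hec xydbv toqp zqa kka pthkt
Hunk 6: at line 2 remove [jrkz,hec,xydbv] add [mdf,xuxk,jxu] -> 9 lines: rlvm qbbbu mdf xuxk jxu toqp zqa kka pthkt
Hunk 7: at line 2 remove [xuxk,jxu] add [nqo,vnjql] -> 9 lines: rlvm qbbbu mdf nqo vnjql toqp zqa kka pthkt
Final line count: 9

Answer: 9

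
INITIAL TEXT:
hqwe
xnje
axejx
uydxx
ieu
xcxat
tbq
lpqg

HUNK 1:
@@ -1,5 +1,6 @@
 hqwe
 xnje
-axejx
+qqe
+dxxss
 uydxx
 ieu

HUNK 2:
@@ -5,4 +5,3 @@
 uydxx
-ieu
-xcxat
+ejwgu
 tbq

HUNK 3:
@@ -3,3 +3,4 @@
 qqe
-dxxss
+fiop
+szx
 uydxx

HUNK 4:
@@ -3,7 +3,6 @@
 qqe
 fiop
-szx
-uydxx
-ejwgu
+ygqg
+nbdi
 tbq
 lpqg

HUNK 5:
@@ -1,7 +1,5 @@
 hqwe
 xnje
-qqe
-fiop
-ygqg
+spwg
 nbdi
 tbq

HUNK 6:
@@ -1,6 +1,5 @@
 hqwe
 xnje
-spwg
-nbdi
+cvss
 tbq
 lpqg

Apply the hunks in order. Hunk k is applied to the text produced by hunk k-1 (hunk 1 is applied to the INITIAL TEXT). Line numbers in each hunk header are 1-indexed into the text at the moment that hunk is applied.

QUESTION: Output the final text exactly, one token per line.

Hunk 1: at line 1 remove [axejx] add [qqe,dxxss] -> 9 lines: hqwe xnje qqe dxxss uydxx ieu xcxat tbq lpqg
Hunk 2: at line 5 remove [ieu,xcxat] add [ejwgu] -> 8 lines: hqwe xnje qqe dxxss uydxx ejwgu tbq lpqg
Hunk 3: at line 3 remove [dxxss] add [fiop,szx] -> 9 lines: hqwe xnje qqe fiop szx uydxx ejwgu tbq lpqg
Hunk 4: at line 3 remove [szx,uydxx,ejwgu] add [ygqg,nbdi] -> 8 lines: hqwe xnje qqe fiop ygqg nbdi tbq lpqg
Hunk 5: at line 1 remove [qqe,fiop,ygqg] add [spwg] -> 6 lines: hqwe xnje spwg nbdi tbq lpqg
Hunk 6: at line 1 remove [spwg,nbdi] add [cvss] -> 5 lines: hqwe xnje cvss tbq lpqg

Answer: hqwe
xnje
cvss
tbq
lpqg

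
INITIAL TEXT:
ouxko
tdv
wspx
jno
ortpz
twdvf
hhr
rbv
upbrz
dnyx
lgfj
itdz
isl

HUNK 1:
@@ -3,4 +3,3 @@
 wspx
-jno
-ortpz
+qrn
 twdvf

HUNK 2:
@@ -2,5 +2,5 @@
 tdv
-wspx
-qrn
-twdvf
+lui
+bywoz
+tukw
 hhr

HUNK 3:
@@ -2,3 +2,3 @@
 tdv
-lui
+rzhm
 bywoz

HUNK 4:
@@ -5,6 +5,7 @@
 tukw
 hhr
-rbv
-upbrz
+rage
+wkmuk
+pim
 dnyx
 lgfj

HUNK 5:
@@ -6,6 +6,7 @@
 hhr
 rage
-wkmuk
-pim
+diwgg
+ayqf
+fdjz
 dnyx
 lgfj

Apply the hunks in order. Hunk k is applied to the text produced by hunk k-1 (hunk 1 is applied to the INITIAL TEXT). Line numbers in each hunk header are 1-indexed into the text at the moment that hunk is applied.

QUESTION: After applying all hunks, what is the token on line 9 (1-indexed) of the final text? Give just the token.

Hunk 1: at line 3 remove [jno,ortpz] add [qrn] -> 12 lines: ouxko tdv wspx qrn twdvf hhr rbv upbrz dnyx lgfj itdz isl
Hunk 2: at line 2 remove [wspx,qrn,twdvf] add [lui,bywoz,tukw] -> 12 lines: ouxko tdv lui bywoz tukw hhr rbv upbrz dnyx lgfj itdz isl
Hunk 3: at line 2 remove [lui] add [rzhm] -> 12 lines: ouxko tdv rzhm bywoz tukw hhr rbv upbrz dnyx lgfj itdz isl
Hunk 4: at line 5 remove [rbv,upbrz] add [rage,wkmuk,pim] -> 13 lines: ouxko tdv rzhm bywoz tukw hhr rage wkmuk pim dnyx lgfj itdz isl
Hunk 5: at line 6 remove [wkmuk,pim] add [diwgg,ayqf,fdjz] -> 14 lines: ouxko tdv rzhm bywoz tukw hhr rage diwgg ayqf fdjz dnyx lgfj itdz isl
Final line 9: ayqf

Answer: ayqf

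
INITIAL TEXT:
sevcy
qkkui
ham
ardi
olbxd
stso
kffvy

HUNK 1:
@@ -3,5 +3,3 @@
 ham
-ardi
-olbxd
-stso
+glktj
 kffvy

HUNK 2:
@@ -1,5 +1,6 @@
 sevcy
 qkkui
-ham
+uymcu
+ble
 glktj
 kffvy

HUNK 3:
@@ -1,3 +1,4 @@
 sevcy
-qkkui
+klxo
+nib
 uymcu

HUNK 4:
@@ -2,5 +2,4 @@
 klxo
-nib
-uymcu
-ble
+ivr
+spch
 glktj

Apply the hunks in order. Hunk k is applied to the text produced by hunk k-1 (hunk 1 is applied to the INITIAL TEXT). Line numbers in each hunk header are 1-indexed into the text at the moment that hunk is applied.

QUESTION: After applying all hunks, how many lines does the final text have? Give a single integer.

Hunk 1: at line 3 remove [ardi,olbxd,stso] add [glktj] -> 5 lines: sevcy qkkui ham glktj kffvy
Hunk 2: at line 1 remove [ham] add [uymcu,ble] -> 6 lines: sevcy qkkui uymcu ble glktj kffvy
Hunk 3: at line 1 remove [qkkui] add [klxo,nib] -> 7 lines: sevcy klxo nib uymcu ble glktj kffvy
Hunk 4: at line 2 remove [nib,uymcu,ble] add [ivr,spch] -> 6 lines: sevcy klxo ivr spch glktj kffvy
Final line count: 6

Answer: 6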